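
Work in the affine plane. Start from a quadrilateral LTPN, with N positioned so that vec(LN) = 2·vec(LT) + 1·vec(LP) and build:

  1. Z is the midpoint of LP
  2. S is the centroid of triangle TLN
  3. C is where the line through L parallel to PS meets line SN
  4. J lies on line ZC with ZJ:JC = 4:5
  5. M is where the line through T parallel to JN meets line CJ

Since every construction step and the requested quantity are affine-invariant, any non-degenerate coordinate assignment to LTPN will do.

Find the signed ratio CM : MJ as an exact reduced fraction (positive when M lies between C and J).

CM:MJ = -61/236

Work in coordinates with L = (0, 0), T = (1, 0), P = (0, 1), N = (2, 1).
1. Z is the midpoint of LP ⇒ Z = (0, 1/2)
2. S is the centroid of triangle TLN ⇒ S = (1, 1/3)
3. C is where the line through L parallel to PS meets line SN ⇒ C = (1/4, -1/6)
4. J lies on line ZC with ZJ:JC = 4:5 ⇒ J = (1/9, 11/54)
5. M is where the line through T parallel to JN meets line CJ ⇒ M = (94/315, -559/1890)
M = C + t·(J−C) with t = -61/175, so CM:MJ = t:(1−t) = -61/175:236/175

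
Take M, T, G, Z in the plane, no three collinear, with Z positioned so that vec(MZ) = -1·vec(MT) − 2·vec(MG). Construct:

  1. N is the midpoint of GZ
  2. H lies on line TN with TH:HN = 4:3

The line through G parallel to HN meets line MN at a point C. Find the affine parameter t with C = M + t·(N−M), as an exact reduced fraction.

Set M = (0, 0), T = (1, 0), G = (0, 1), Z = (-1, -2); any affine frame gives the same invariant.
1. N is the midpoint of GZ ⇒ N = (-1/2, -1/2)
2. H lies on line TN with TH:HN = 4:3 ⇒ H = (1/7, -2/7)
through G parallel to HN: direction (-9/14, -3/14); meets MN at C = (3/2, 3/2)
C = M + t·(N−M) with t = -3

t = -3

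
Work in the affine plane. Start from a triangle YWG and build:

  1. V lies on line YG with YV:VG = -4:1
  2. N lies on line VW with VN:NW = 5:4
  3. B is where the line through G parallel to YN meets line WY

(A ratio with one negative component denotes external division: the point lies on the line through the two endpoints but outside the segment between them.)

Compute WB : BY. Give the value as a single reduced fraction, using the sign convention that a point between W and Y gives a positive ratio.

Work in coordinates with Y = (0, 0), W = (1, 0), G = (0, 1).
1. V lies on line YG with YV:VG = -4:1 ⇒ V = (0, 4/3)
2. N lies on line VW with VN:NW = 5:4 ⇒ N = (5/9, 16/27)
3. B is where the line through G parallel to YN meets line WY ⇒ B = (-15/16, 0)
B = W + t·(Y−W) with t = 31/16, so WB:BY = t:(1−t) = 31/16:-15/16

WB:BY = -31/15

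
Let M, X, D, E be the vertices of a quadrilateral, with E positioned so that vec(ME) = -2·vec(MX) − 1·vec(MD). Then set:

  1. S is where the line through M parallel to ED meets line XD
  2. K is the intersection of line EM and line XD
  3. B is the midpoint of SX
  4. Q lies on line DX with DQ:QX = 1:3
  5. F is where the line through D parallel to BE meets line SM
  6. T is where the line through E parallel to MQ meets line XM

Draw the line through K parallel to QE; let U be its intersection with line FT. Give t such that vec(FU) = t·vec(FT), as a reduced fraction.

Work in coordinates with M = (0, 0), X = (1, 0), D = (0, 1), E = (-2, -1).
1. S is where the line through M parallel to ED meets line XD ⇒ S = (1/2, 1/2)
2. K is the intersection of line EM and line XD ⇒ K = (2/3, 1/3)
3. B is the midpoint of SX ⇒ B = (3/4, 1/4)
4. Q lies on line DX with DQ:QX = 1:3 ⇒ Q = (1/4, 3/4)
5. F is where the line through D parallel to BE meets line SM ⇒ F = (11/6, 11/6)
6. T is where the line through E parallel to MQ meets line XM ⇒ T = (-5/3, 0)
through K parallel to QE: direction (-9/4, -7/4); meets FT at U = (25/6, 55/18)
U = F + t·(T−F) with t = -2/3

t = -2/3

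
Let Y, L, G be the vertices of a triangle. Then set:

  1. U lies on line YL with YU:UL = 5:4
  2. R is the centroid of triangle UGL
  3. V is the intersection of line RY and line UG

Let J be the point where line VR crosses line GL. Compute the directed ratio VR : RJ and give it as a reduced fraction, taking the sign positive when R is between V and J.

Assign Y = (0, 0), L = (1, 0), G = (0, 1) — the answer is frame-independent, so this choice is without loss of generality.
1. U lies on line YL with YU:UL = 5:4 ⇒ U = (5/9, 0)
2. R is the centroid of triangle UGL ⇒ R = (14/27, 1/3)
3. V is the intersection of line RY and line UG ⇒ V = (70/171, 5/19)
line VR meets GL at J = (14/23, 9/23)
R = V + t·(J−V) with t = 23/42, so VR:RJ = 23/42:19/42

VR:RJ = 23/19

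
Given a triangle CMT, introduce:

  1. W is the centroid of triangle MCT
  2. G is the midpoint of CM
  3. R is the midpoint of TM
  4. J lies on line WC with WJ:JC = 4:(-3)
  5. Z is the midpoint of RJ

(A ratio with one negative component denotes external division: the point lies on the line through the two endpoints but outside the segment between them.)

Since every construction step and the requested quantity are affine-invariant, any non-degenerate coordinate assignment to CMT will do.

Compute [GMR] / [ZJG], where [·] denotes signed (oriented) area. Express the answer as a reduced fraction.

[GMR]:[ZJG] = 2/3

Assign C = (0, 0), M = (1, 0), T = (0, 1) — the answer is frame-independent, so this choice is without loss of generality.
1. W is the centroid of triangle MCT ⇒ W = (1/3, 1/3)
2. G is the midpoint of CM ⇒ G = (1/2, 0)
3. R is the midpoint of TM ⇒ R = (1/2, 1/2)
4. J lies on line WC with WJ:JC = 4:(-3) ⇒ J = (-1, -1)
5. Z is the midpoint of RJ ⇒ Z = (-1/4, -1/4)
2·[GMR] = 1/4, 2·[ZJG] = 3/8
[GMR]:[ZJG] = 1/4:3/8 = 2/3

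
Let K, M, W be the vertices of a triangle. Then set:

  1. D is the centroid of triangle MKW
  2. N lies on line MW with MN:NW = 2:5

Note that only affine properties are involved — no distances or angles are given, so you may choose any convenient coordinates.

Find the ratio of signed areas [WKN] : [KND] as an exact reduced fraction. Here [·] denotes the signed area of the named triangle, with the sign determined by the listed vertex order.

[WKN]:[KND] = 5

Choose coordinates K = (0, 0), M = (1, 0), W = (0, 1).
1. D is the centroid of triangle MKW ⇒ D = (1/3, 1/3)
2. N lies on line MW with MN:NW = 2:5 ⇒ N = (5/7, 2/7)
2·[WKN] = 5/7, 2·[KND] = 1/7
[WKN]:[KND] = 5/7:1/7 = 5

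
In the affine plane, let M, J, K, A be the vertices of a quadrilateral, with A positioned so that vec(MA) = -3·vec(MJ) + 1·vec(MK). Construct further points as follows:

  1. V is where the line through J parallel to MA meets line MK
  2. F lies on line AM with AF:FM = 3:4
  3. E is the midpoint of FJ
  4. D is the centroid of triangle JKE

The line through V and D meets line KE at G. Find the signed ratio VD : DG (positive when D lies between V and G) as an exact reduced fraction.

Work in coordinates with M = (0, 0), J = (1, 0), K = (0, 1), A = (-3, 1).
1. V is where the line through J parallel to MA meets line MK ⇒ V = (0, 1/3)
2. F lies on line AM with AF:FM = 3:4 ⇒ F = (-12/7, 4/7)
3. E is the midpoint of FJ ⇒ E = (-5/14, 2/7)
4. D is the centroid of triangle JKE ⇒ D = (3/14, 3/7)
line VD meets KE at G = (-3/7, 1/7)
D = V + t·(G−V) with t = -1/2, so VD:DG = -1/2:3/2

VD:DG = -1/3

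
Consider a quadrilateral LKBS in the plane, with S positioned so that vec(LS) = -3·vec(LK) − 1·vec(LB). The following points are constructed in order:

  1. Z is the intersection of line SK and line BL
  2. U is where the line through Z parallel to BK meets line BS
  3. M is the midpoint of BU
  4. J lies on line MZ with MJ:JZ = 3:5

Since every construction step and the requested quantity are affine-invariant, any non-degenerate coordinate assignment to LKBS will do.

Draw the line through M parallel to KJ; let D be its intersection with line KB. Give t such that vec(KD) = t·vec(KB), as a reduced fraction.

Work in coordinates with L = (0, 0), K = (1, 0), B = (0, 1), S = (-3, -1).
1. Z is the intersection of line SK and line BL ⇒ Z = (0, -1/4)
2. U is where the line through Z parallel to BK meets line BS ⇒ U = (-3/4, 1/2)
3. M is the midpoint of BU ⇒ M = (-3/8, 3/4)
4. J lies on line MZ with MJ:JZ = 3:5 ⇒ J = (-15/64, 3/8)
through M parallel to KJ: direction (-79/64, 3/8); meets KB at D = (23/44, 21/44)
D = K + t·(B−K) with t = 21/44

t = 21/44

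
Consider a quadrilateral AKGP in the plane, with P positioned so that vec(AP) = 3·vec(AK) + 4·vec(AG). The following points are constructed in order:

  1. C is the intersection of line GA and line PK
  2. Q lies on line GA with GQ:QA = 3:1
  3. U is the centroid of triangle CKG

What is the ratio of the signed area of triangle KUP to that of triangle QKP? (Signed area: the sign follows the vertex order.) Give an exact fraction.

Assign A = (0, 0), K = (1, 0), G = (0, 1), P = (3, 4) — the answer is frame-independent, so this choice is without loss of generality.
1. C is the intersection of line GA and line PK ⇒ C = (0, -2)
2. Q lies on line GA with GQ:QA = 3:1 ⇒ Q = (0, 1/4)
3. U is the centroid of triangle CKG ⇒ U = (1/3, -1/3)
2·[KUP] = -2, 2·[QKP] = 9/2
[KUP]:[QKP] = -2:9/2 = -4/9

[KUP]:[QKP] = -4/9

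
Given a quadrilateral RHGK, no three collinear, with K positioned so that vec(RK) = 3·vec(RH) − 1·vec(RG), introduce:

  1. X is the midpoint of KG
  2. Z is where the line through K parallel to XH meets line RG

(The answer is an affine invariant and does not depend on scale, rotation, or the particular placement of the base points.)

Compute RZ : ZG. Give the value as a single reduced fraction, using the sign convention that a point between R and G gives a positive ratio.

RZ:ZG = -1/2

Work in coordinates with R = (0, 0), H = (1, 0), G = (0, 1), K = (3, -1).
1. X is the midpoint of KG ⇒ X = (3/2, 0)
2. Z is where the line through K parallel to XH meets line RG ⇒ Z = (0, -1)
Z = R + t·(G−R) with t = -1, so RZ:ZG = t:(1−t) = -1:2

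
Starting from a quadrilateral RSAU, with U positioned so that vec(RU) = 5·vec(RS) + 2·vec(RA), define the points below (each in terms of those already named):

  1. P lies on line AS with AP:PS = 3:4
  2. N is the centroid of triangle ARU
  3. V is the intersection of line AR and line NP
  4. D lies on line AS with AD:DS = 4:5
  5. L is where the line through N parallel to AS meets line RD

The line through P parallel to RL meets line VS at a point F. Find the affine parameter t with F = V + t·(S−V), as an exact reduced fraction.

t = 47/203

Work in coordinates with R = (0, 0), S = (1, 0), A = (0, 1), U = (5, 2).
1. P lies on line AS with AP:PS = 3:4 ⇒ P = (3/7, 4/7)
2. N is the centroid of triangle ARU ⇒ N = (5/3, 1)
3. V is the intersection of line AR and line NP ⇒ V = (0, 11/26)
4. D lies on line AS with AD:DS = 4:5 ⇒ D = (4/9, 5/9)
5. L is where the line through N parallel to AS meets line RD ⇒ L = (32/27, 40/27)
through P parallel to RL: direction (32/27, 40/27); meets VS at F = (47/203, 66/203)
F = V + t·(S−V) with t = 47/203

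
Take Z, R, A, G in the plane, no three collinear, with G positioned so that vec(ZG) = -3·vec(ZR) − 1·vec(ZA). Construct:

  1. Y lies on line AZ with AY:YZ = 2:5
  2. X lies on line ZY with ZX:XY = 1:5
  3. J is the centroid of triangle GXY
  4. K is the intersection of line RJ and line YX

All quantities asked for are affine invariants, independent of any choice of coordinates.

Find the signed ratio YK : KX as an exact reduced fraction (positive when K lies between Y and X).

YK:KX = -187/37

Set Z = (0, 0), R = (1, 0), A = (0, 1), G = (-3, -1); any affine frame gives the same invariant.
1. Y lies on line AZ with AY:YZ = 2:5 ⇒ Y = (0, 5/7)
2. X lies on line ZY with ZX:XY = 1:5 ⇒ X = (0, 5/42)
3. J is the centroid of triangle GXY ⇒ J = (-1, -1/18)
4. K is the intersection of line RJ and line YX ⇒ K = (0, -1/36)
K = Y + t·(X−Y) with t = 187/150, so YK:KX = t:(1−t) = 187/150:-37/150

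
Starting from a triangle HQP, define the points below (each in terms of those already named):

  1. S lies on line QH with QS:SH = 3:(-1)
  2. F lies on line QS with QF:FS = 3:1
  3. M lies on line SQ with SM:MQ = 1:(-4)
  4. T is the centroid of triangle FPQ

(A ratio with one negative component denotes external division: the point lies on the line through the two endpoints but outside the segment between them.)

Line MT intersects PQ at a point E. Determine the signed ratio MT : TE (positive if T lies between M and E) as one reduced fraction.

Set H = (0, 0), Q = (1, 0), P = (0, 1); any affine frame gives the same invariant.
1. S lies on line QH with QS:SH = 3:(-1) ⇒ S = (-1/2, 0)
2. F lies on line QS with QF:FS = 3:1 ⇒ F = (-1/8, 0)
3. M lies on line SQ with SM:MQ = 1:(-4) ⇒ M = (-1, 0)
4. T is the centroid of triangle FPQ ⇒ T = (7/24, 1/3)
line MT meets PQ at E = (23/39, 16/39)
T = M + t·(E−M) with t = 13/16, so MT:TE = 13/16:3/16

MT:TE = 13/3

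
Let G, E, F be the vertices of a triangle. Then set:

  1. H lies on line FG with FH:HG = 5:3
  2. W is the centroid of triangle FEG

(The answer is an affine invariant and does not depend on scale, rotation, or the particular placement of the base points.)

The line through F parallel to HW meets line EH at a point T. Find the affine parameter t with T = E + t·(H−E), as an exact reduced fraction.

t = 7/2

Choose coordinates G = (0, 0), E = (1, 0), F = (0, 1).
1. H lies on line FG with FH:HG = 5:3 ⇒ H = (0, 3/8)
2. W is the centroid of triangle FEG ⇒ W = (1/3, 1/3)
through F parallel to HW: direction (1/3, -1/24); meets EH at T = (-5/2, 21/16)
T = E + t·(H−E) with t = 7/2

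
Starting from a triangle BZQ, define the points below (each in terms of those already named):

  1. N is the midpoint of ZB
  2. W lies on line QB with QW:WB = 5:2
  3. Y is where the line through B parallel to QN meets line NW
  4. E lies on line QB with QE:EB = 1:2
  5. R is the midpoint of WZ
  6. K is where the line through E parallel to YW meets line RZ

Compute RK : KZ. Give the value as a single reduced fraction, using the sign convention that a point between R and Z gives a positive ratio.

Choose coordinates B = (0, 0), Z = (1, 0), Q = (0, 1).
1. N is the midpoint of ZB ⇒ N = (1/2, 0)
2. W lies on line QB with QW:WB = 5:2 ⇒ W = (0, 2/7)
3. Y is where the line through B parallel to QN meets line NW ⇒ Y = (-1/5, 2/5)
4. E lies on line QB with QE:EB = 1:2 ⇒ E = (0, 2/3)
5. R is the midpoint of WZ ⇒ R = (1/2, 1/7)
6. K is where the line through E parallel to YW meets line RZ ⇒ K = (4/3, -2/21)
K = R + t·(Z−R) with t = 5/3, so RK:KZ = t:(1−t) = 5/3:-2/3

RK:KZ = -5/2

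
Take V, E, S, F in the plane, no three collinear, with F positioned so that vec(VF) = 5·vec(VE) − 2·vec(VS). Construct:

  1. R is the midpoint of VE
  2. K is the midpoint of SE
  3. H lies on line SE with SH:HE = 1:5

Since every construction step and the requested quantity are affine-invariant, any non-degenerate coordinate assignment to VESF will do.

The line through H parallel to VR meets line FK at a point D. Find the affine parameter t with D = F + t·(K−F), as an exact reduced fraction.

t = 17/15

Assign V = (0, 0), E = (1, 0), S = (0, 1), F = (5, -2) — the answer is frame-independent, so this choice is without loss of generality.
1. R is the midpoint of VE ⇒ R = (1/2, 0)
2. K is the midpoint of SE ⇒ K = (1/2, 1/2)
3. H lies on line SE with SH:HE = 1:5 ⇒ H = (1/6, 5/6)
through H parallel to VR: direction (1/2, 0); meets FK at D = (-1/10, 5/6)
D = F + t·(K−F) with t = 17/15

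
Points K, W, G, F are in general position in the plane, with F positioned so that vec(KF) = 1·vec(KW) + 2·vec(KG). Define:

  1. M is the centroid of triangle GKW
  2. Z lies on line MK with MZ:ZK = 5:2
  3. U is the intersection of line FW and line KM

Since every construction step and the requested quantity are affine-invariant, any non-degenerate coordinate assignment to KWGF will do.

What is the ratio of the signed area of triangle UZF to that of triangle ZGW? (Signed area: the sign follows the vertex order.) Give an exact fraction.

[UZF]:[ZGW] = 19/17

Assign K = (0, 0), W = (1, 0), G = (0, 1), F = (1, 2) — the answer is frame-independent, so this choice is without loss of generality.
1. M is the centroid of triangle GKW ⇒ M = (1/3, 1/3)
2. Z lies on line MK with MZ:ZK = 5:2 ⇒ Z = (2/21, 2/21)
3. U is the intersection of line FW and line KM ⇒ U = (1, 1)
2·[UZF] = -19/21, 2·[ZGW] = -17/21
[UZF]:[ZGW] = -19/21:-17/21 = 19/17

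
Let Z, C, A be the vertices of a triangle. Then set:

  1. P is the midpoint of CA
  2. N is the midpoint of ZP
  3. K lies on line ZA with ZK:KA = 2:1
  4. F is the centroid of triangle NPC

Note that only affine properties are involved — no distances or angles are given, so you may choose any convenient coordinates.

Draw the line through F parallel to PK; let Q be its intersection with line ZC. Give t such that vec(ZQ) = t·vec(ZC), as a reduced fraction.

Work in coordinates with Z = (0, 0), C = (1, 0), A = (0, 1).
1. P is the midpoint of CA ⇒ P = (1/2, 1/2)
2. N is the midpoint of ZP ⇒ N = (1/4, 1/4)
3. K lies on line ZA with ZK:KA = 2:1 ⇒ K = (0, 2/3)
4. F is the centroid of triangle NPC ⇒ F = (7/12, 1/4)
through F parallel to PK: direction (-1/2, 1/6); meets ZC at Q = (4/3, 0)
Q = Z + t·(C−Z) with t = 4/3

t = 4/3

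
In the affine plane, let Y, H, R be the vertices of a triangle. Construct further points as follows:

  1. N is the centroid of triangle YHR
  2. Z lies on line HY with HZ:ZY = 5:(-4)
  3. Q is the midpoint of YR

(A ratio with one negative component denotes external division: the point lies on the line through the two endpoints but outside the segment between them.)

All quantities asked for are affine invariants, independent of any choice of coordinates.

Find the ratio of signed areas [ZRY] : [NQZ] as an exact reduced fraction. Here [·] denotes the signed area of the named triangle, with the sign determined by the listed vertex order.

[ZRY]:[NQZ] = -24/5

Set Y = (0, 0), H = (1, 0), R = (0, 1); any affine frame gives the same invariant.
1. N is the centroid of triangle YHR ⇒ N = (1/3, 1/3)
2. Z lies on line HY with HZ:ZY = 5:(-4) ⇒ Z = (-4, 0)
3. Q is the midpoint of YR ⇒ Q = (0, 1/2)
2·[ZRY] = -4, 2·[NQZ] = 5/6
[ZRY]:[NQZ] = -4:5/6 = -24/5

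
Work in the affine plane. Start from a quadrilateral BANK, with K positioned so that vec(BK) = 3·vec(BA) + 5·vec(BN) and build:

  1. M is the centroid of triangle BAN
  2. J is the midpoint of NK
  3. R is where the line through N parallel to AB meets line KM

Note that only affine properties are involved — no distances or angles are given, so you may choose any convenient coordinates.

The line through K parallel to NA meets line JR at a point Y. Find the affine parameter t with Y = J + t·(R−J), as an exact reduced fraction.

Assign B = (0, 0), A = (1, 0), N = (0, 1), K = (3, 5) — the answer is frame-independent, so this choice is without loss of generality.
1. M is the centroid of triangle BAN ⇒ M = (1/3, 1/3)
2. J is the midpoint of NK ⇒ J = (3/2, 3)
3. R is where the line through N parallel to AB meets line KM ⇒ R = (5/7, 1)
through K parallel to NA: direction (1, -1); meets JR at Y = (97/39, 215/39)
Y = J + t·(R−J) with t = -49/39

t = -49/39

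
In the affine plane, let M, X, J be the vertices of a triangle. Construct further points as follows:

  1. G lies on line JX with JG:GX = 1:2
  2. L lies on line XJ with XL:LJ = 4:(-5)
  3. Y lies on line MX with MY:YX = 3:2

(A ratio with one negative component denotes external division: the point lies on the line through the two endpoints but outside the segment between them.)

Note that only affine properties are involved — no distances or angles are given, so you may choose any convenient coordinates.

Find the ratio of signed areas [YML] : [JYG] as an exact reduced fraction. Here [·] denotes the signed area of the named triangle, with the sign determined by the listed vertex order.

Set M = (0, 0), X = (1, 0), J = (0, 1); any affine frame gives the same invariant.
1. G lies on line JX with JG:GX = 1:2 ⇒ G = (1/3, 2/3)
2. L lies on line XJ with XL:LJ = 4:(-5) ⇒ L = (5, -4)
3. Y lies on line MX with MY:YX = 3:2 ⇒ Y = (3/5, 0)
2·[YML] = 12/5, 2·[JYG] = 2/15
[YML]:[JYG] = 12/5:2/15 = 18

[YML]:[JYG] = 18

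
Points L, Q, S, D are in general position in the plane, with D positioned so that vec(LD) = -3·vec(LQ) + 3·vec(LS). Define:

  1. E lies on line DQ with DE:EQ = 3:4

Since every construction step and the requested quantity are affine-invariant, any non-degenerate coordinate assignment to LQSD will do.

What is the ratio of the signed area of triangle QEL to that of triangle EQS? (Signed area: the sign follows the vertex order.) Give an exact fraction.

[QEL]:[EQS] = 3

Set L = (0, 0), Q = (1, 0), S = (0, 1), D = (-3, 3); any affine frame gives the same invariant.
1. E lies on line DQ with DE:EQ = 3:4 ⇒ E = (-9/7, 12/7)
2·[QEL] = 12/7, 2·[EQS] = 4/7
[QEL]:[EQS] = 12/7:4/7 = 3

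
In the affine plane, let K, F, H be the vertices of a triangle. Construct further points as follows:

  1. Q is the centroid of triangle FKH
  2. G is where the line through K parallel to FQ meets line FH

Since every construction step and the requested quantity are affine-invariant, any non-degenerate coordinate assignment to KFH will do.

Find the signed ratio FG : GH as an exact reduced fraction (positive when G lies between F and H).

Assign K = (0, 0), F = (1, 0), H = (0, 1) — the answer is frame-independent, so this choice is without loss of generality.
1. Q is the centroid of triangle FKH ⇒ Q = (1/3, 1/3)
2. G is where the line through K parallel to FQ meets line FH ⇒ G = (2, -1)
G = F + t·(H−F) with t = -1, so FG:GH = t:(1−t) = -1:2

FG:GH = -1/2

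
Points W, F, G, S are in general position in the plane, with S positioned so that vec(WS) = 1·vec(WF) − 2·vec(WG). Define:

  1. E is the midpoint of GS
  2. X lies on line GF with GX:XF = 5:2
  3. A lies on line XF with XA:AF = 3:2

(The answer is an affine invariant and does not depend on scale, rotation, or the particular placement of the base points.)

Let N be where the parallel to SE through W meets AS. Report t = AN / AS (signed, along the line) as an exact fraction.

t = 97/62

Assign W = (0, 0), F = (1, 0), G = (0, 1), S = (1, -2) — the answer is frame-independent, so this choice is without loss of generality.
1. E is the midpoint of GS ⇒ E = (1/2, -1/2)
2. X lies on line GF with GX:XF = 5:2 ⇒ X = (5/7, 2/7)
3. A lies on line XF with XA:AF = 3:2 ⇒ A = (31/35, 4/35)
through W parallel to SE: direction (-1/2, 3/2); meets AS at N = (33/31, -99/31)
N = A + t·(S−A) with t = 97/62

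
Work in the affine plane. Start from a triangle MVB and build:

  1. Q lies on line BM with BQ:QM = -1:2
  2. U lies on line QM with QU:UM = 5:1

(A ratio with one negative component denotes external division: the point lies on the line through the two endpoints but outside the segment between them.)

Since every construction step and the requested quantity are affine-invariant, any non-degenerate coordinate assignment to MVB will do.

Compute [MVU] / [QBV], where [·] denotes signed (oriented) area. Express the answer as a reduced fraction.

[MVU]:[QBV] = 1/3

Set M = (0, 0), V = (1, 0), B = (0, 1); any affine frame gives the same invariant.
1. Q lies on line BM with BQ:QM = -1:2 ⇒ Q = (0, 2)
2. U lies on line QM with QU:UM = 5:1 ⇒ U = (0, 1/3)
2·[MVU] = 1/3, 2·[QBV] = 1
[MVU]:[QBV] = 1/3:1 = 1/3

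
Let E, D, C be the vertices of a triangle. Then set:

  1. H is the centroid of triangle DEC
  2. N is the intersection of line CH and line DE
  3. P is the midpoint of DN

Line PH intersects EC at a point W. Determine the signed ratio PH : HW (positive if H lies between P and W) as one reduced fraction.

PH:HW = 5/4

Work in coordinates with E = (0, 0), D = (1, 0), C = (0, 1).
1. H is the centroid of triangle DEC ⇒ H = (1/3, 1/3)
2. N is the intersection of line CH and line DE ⇒ N = (1/2, 0)
3. P is the midpoint of DN ⇒ P = (3/4, 0)
line PH meets EC at W = (0, 3/5)
H = P + t·(W−P) with t = 5/9, so PH:HW = 5/9:4/9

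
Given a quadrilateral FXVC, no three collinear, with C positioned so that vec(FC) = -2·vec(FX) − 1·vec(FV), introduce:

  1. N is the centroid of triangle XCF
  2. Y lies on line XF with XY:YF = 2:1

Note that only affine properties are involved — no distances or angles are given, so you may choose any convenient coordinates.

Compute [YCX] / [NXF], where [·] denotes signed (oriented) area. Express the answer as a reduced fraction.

[YCX]:[NXF] = 2

Work in coordinates with F = (0, 0), X = (1, 0), V = (0, 1), C = (-2, -1).
1. N is the centroid of triangle XCF ⇒ N = (-1/3, -1/3)
2. Y lies on line XF with XY:YF = 2:1 ⇒ Y = (1/3, 0)
2·[YCX] = 2/3, 2·[NXF] = 1/3
[YCX]:[NXF] = 2/3:1/3 = 2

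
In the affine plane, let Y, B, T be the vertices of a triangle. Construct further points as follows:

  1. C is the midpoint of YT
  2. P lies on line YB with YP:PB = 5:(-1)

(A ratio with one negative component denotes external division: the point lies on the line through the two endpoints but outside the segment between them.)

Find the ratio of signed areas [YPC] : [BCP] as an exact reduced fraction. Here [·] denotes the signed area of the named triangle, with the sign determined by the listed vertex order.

Set Y = (0, 0), B = (1, 0), T = (0, 1); any affine frame gives the same invariant.
1. C is the midpoint of YT ⇒ C = (0, 1/2)
2. P lies on line YB with YP:PB = 5:(-1) ⇒ P = (5/4, 0)
2·[YPC] = 5/8, 2·[BCP] = -1/8
[YPC]:[BCP] = 5/8:-1/8 = -5

[YPC]:[BCP] = -5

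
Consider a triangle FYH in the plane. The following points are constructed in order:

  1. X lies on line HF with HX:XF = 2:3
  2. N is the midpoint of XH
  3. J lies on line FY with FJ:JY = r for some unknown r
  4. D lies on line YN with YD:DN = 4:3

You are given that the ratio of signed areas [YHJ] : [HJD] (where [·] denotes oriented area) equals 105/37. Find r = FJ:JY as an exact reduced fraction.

r = 2/3

Set F = (0, 0), Y = (1, 0), H = (0, 1); any affine frame gives the same invariant.
1. X lies on line HF with HX:XF = 2:3 ⇒ X = (0, 3/5)
2. N is the midpoint of XH ⇒ N = (0, 4/5)
3. With FJ:JY = r, write λ = r/(r+1) so J = F + λ·(Y−F); J is affine-linear in λ
4. D lies on line YN with YD:DN = 4:3 ⇒ D = (3/7, 16/35)
Every point depending on J is an affine combination of J and λ-independent points, so each such coordinate is linear in λ; the λ² term in each signed area is a multiple of (Y−F)×(Y−F) = 0, so 2·[YHJ] and 2·[HJD] are each linear in λ. Evaluating at λ=0 and λ=1:
  2·[YHJ] = −λ + 1,   2·[HJD] = -19/35·λ + 3/7
So [YHJ]:[HJD] = (−λ + 1) / (-19/35·λ + 3/7). Setting this equal to 105/37:
  −λ + 1 = 105/37·(-19/35·λ + 3/7)  ⇒  λ = 2/5
Then r = λ/(1−λ) = (2/5)/(3/5) = 2/3. Check: with r = 2/3, J = (2/5, 0) and [YHJ]:[HJD] = 105/37 as required.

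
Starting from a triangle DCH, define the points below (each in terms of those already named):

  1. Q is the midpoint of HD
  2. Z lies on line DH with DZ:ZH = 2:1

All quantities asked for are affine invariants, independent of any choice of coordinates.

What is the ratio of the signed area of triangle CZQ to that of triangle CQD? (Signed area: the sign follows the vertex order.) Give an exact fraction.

[CZQ]:[CQD] = 1/3

Set D = (0, 0), C = (1, 0), H = (0, 1); any affine frame gives the same invariant.
1. Q is the midpoint of HD ⇒ Q = (0, 1/2)
2. Z lies on line DH with DZ:ZH = 2:1 ⇒ Z = (0, 2/3)
2·[CZQ] = 1/6, 2·[CQD] = 1/2
[CZQ]:[CQD] = 1/6:1/2 = 1/3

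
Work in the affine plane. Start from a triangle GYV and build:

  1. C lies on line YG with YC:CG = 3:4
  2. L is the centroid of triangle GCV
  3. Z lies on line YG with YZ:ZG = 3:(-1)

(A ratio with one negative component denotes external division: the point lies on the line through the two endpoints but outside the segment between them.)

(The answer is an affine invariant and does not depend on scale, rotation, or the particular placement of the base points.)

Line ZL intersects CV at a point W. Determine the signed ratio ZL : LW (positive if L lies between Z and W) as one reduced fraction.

Choose coordinates G = (0, 0), Y = (1, 0), V = (0, 1).
1. C lies on line YG with YC:CG = 3:4 ⇒ C = (4/7, 0)
2. L is the centroid of triangle GCV ⇒ L = (4/21, 1/3)
3. Z lies on line YG with YZ:ZG = 3:(-1) ⇒ Z = (-1/2, 0)
line ZL meets CV at W = (88/259, 15/37)
L = Z + t·(W−Z) with t = 37/45, so ZL:LW = 37/45:8/45

ZL:LW = 37/8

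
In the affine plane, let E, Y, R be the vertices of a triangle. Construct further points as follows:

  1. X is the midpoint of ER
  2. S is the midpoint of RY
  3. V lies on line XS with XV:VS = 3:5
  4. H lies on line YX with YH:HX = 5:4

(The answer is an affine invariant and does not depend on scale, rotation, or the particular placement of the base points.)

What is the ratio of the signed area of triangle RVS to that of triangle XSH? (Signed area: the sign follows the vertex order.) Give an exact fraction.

Assign E = (0, 0), Y = (1, 0), R = (0, 1) — the answer is frame-independent, so this choice is without loss of generality.
1. X is the midpoint of ER ⇒ X = (0, 1/2)
2. S is the midpoint of RY ⇒ S = (1/2, 1/2)
3. V lies on line XS with XV:VS = 3:5 ⇒ V = (3/16, 1/2)
4. H lies on line YX with YH:HX = 5:4 ⇒ H = (4/9, 5/18)
2·[RVS] = 5/32, 2·[XSH] = -1/9
[RVS]:[XSH] = 5/32:-1/9 = -45/32

[RVS]:[XSH] = -45/32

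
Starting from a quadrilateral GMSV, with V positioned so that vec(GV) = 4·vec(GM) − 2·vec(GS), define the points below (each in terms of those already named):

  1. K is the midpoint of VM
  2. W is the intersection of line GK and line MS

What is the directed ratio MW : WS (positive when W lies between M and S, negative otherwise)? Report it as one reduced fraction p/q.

Choose coordinates G = (0, 0), M = (1, 0), S = (0, 1), V = (4, -2).
1. K is the midpoint of VM ⇒ K = (5/2, -1)
2. W is the intersection of line GK and line MS ⇒ W = (5/3, -2/3)
W = M + t·(S−M) with t = -2/3, so MW:WS = t:(1−t) = -2/3:5/3

MW:WS = -2/5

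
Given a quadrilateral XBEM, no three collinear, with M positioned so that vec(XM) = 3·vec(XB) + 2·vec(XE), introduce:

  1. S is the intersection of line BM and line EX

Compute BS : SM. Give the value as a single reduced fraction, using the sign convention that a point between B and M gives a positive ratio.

BS:SM = -1/3

Choose coordinates X = (0, 0), B = (1, 0), E = (0, 1), M = (3, 2).
1. S is the intersection of line BM and line EX ⇒ S = (0, -1)
S = B + t·(M−B) with t = -1/2, so BS:SM = t:(1−t) = -1/2:3/2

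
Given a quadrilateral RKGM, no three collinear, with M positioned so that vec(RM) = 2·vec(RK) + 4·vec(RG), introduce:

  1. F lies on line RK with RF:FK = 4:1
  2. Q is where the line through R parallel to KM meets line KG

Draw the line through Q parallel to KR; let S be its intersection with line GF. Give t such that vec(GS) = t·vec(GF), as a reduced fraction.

t = 1/5

Set R = (0, 0), K = (1, 0), G = (0, 1), M = (2, 4); any affine frame gives the same invariant.
1. F lies on line RK with RF:FK = 4:1 ⇒ F = (4/5, 0)
2. Q is where the line through R parallel to KM meets line KG ⇒ Q = (1/5, 4/5)
through Q parallel to KR: direction (-1, 0); meets GF at S = (4/25, 4/5)
S = G + t·(F−G) with t = 1/5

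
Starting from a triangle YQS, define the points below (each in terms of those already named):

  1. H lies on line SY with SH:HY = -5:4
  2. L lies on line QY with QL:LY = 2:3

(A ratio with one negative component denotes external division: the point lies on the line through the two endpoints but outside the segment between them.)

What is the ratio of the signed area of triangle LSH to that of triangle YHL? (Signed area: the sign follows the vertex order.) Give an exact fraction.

Assign Y = (0, 0), Q = (1, 0), S = (0, 1) — the answer is frame-independent, so this choice is without loss of generality.
1. H lies on line SY with SH:HY = -5:4 ⇒ H = (0, -4)
2. L lies on line QY with QL:LY = 2:3 ⇒ L = (3/5, 0)
2·[LSH] = 3, 2·[YHL] = 12/5
[LSH]:[YHL] = 3:12/5 = 5/4

[LSH]:[YHL] = 5/4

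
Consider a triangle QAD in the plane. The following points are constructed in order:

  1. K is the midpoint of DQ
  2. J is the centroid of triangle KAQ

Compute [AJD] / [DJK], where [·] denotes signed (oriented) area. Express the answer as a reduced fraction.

[AJD]:[DJK] = 3

Work in coordinates with Q = (0, 0), A = (1, 0), D = (0, 1).
1. K is the midpoint of DQ ⇒ K = (0, 1/2)
2. J is the centroid of triangle KAQ ⇒ J = (1/3, 1/6)
2·[AJD] = -1/2, 2·[DJK] = -1/6
[AJD]:[DJK] = -1/2:-1/6 = 3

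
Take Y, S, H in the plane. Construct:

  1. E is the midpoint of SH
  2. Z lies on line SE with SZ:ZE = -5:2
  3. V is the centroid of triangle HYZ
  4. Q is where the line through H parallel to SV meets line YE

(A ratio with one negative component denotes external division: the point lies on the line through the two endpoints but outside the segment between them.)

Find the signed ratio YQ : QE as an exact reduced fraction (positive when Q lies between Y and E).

Work in coordinates with Y = (0, 0), S = (1, 0), H = (0, 1).
1. E is the midpoint of SH ⇒ E = (1/2, 1/2)
2. Z lies on line SE with SZ:ZE = -5:2 ⇒ Z = (1/6, 5/6)
3. V is the centroid of triangle HYZ ⇒ V = (1/18, 11/18)
4. Q is where the line through H parallel to SV meets line YE ⇒ Q = (17/28, 17/28)
Q = Y + t·(E−Y) with t = 17/14, so YQ:QE = t:(1−t) = 17/14:-3/14

YQ:QE = -17/3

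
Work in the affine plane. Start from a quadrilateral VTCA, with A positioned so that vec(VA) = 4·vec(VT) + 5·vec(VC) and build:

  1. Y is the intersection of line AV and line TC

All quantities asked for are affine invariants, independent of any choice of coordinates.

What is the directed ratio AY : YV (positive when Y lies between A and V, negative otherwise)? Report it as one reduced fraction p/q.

Assign V = (0, 0), T = (1, 0), C = (0, 1), A = (4, 5) — the answer is frame-independent, so this choice is without loss of generality.
1. Y is the intersection of line AV and line TC ⇒ Y = (4/9, 5/9)
Y = A + t·(V−A) with t = 8/9, so AY:YV = t:(1−t) = 8/9:1/9

AY:YV = 8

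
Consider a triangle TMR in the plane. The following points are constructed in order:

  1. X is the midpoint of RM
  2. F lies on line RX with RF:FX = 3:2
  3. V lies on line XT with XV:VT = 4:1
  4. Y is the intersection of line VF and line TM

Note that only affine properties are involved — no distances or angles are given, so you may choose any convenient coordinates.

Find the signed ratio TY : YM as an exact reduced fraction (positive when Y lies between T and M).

TY:YM = 1/14

Work in coordinates with T = (0, 0), M = (1, 0), R = (0, 1).
1. X is the midpoint of RM ⇒ X = (1/2, 1/2)
2. F lies on line RX with RF:FX = 3:2 ⇒ F = (3/10, 7/10)
3. V lies on line XT with XV:VT = 4:1 ⇒ V = (1/10, 1/10)
4. Y is the intersection of line VF and line TM ⇒ Y = (1/15, 0)
Y = T + t·(M−T) with t = 1/15, so TY:YM = t:(1−t) = 1/15:14/15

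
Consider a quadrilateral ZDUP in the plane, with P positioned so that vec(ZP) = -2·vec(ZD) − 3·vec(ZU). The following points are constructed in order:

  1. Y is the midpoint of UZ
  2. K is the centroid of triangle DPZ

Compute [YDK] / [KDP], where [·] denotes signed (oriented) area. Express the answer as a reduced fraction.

[YDK]:[KDP] = 5/3

Choose coordinates Z = (0, 0), D = (1, 0), U = (0, 1), P = (-2, -3).
1. Y is the midpoint of UZ ⇒ Y = (0, 1/2)
2. K is the centroid of triangle DPZ ⇒ K = (-1/3, -1)
2·[YDK] = -5/3, 2·[KDP] = -1
[YDK]:[KDP] = -5/3:-1 = 5/3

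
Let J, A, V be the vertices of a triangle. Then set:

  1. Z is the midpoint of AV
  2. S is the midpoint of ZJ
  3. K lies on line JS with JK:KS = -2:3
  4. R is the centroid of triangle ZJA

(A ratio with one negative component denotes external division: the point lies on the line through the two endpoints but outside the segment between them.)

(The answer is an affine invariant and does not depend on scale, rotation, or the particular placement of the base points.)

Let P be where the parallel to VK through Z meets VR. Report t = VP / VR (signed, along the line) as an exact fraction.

Set J = (0, 0), A = (1, 0), V = (0, 1); any affine frame gives the same invariant.
1. Z is the midpoint of AV ⇒ Z = (1/2, 1/2)
2. S is the midpoint of ZJ ⇒ S = (1/4, 1/4)
3. K lies on line JS with JK:KS = -2:3 ⇒ K = (-1/2, -1/2)
4. R is the centroid of triangle ZJA ⇒ R = (1/2, 1/6)
through Z parallel to VK: direction (-1/2, -3/2); meets VR at P = (3/7, 2/7)
P = V + t·(R−V) with t = 6/7

t = 6/7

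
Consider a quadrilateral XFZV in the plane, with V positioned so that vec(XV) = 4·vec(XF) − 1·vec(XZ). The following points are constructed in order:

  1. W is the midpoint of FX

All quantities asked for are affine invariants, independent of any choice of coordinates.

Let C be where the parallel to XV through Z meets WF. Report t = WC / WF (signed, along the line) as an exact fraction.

t = 7

Choose coordinates X = (0, 0), F = (1, 0), Z = (0, 1), V = (4, -1).
1. W is the midpoint of FX ⇒ W = (1/2, 0)
through Z parallel to XV: direction (4, -1); meets WF at C = (4, 0)
C = W + t·(F−W) with t = 7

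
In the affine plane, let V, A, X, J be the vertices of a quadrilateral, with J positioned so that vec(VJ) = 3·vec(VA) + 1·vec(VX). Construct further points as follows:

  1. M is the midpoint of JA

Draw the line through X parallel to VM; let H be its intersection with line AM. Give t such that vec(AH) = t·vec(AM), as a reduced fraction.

Choose coordinates V = (0, 0), A = (1, 0), X = (0, 1), J = (3, 1).
1. M is the midpoint of JA ⇒ M = (2, 1/2)
through X parallel to VM: direction (2, 1/2); meets AM at H = (6, 5/2)
H = A + t·(M−A) with t = 5

t = 5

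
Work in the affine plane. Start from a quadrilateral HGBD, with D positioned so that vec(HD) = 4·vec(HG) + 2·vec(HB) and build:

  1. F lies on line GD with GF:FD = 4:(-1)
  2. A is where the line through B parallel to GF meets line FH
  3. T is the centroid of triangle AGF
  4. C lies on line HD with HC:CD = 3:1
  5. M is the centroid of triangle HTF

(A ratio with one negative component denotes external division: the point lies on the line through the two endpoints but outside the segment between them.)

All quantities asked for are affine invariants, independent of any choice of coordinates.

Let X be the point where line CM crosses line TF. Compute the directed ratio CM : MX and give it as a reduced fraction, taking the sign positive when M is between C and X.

Set H = (0, 0), G = (1, 0), B = (0, 1), D = (4, 2); any affine frame gives the same invariant.
1. F lies on line GD with GF:FD = 4:(-1) ⇒ F = (5, 8/3)
2. A is where the line through B parallel to GF meets line FH ⇒ A = (-15/2, -4)
3. T is the centroid of triangle AGF ⇒ T = (-1/2, -4/9)
4. C lies on line HD with HC:CD = 3:1 ⇒ C = (3, 3/2)
5. M is the centroid of triangle HTF ⇒ M = (3/2, 20/27)
line CM meets TF at X = (255/106, 572/477)
M = C + t·(X−C) with t = 53/21, so CM:MX = 53/21:-32/21

CM:MX = -53/32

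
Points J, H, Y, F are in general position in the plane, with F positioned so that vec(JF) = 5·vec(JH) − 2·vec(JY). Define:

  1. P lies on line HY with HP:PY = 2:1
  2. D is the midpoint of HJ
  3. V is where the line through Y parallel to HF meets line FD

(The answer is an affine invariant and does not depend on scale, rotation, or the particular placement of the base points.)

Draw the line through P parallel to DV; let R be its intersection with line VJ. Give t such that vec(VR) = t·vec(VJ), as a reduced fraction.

Assign J = (0, 0), H = (1, 0), Y = (0, 1), F = (5, -2) — the answer is frame-independent, so this choice is without loss of generality.
1. P lies on line HY with HP:PY = 2:1 ⇒ P = (1/3, 2/3)
2. D is the midpoint of HJ ⇒ D = (1/2, 0)
3. V is where the line through Y parallel to HF meets line FD ⇒ V = (14, -6)
through P parallel to DV: direction (27/2, -6); meets VJ at R = (154/3, -22)
R = V + t·(J−V) with t = -8/3

t = -8/3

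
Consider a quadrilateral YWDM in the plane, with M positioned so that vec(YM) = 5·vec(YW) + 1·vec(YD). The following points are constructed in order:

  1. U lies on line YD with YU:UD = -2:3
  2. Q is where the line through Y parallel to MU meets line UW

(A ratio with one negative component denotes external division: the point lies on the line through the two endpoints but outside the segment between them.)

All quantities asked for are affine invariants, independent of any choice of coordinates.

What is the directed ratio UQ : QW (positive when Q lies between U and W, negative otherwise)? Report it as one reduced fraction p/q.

UQ:QW = -10/3

Choose coordinates Y = (0, 0), W = (1, 0), D = (0, 1), M = (5, 1).
1. U lies on line YD with YU:UD = -2:3 ⇒ U = (0, -2)
2. Q is where the line through Y parallel to MU meets line UW ⇒ Q = (10/7, 6/7)
Q = U + t·(W−U) with t = 10/7, so UQ:QW = t:(1−t) = 10/7:-3/7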